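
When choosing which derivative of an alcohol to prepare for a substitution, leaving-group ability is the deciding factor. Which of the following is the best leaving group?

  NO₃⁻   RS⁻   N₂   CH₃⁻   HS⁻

N₂

A good leaving group is a weak base: the lower the pKₐ of its conjugate acid, the more readily it departs.
N₂: no meaningful conjugate acid; N₂ departs as an exceptionally stable neutral molecule
NO₃⁻: pKₐ(HNO₃) ≈ -1.3
HS⁻: pKₐ(H₂S) ≈ 7
RS⁻: pKₐ(RSH (a thiol)) ≈ 10.5
CH₃⁻: pKₐ(CH₄) ≈ 48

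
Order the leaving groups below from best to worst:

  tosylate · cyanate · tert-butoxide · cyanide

tosylate > cyanate > cyanide > tert-butoxide

tosylate: pKₐ(p-CH₃C₆H₄SO₃H (TsOH)) ≈ -2.8 — resonance-delocalised arenesulfonate
cyanate: pKₐ(HOCN) ≈ 3.5 — resonance between N and O
cyanide: pKₐ(HCN) ≈ 9.2 — sp carbon stabilises the charge somewhat, but still a poor LG
tert-butoxide: pKₐ(t-BuOH) ≈ 18 — bulky, strongly basic alkoxide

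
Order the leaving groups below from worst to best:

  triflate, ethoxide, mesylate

ethoxide < mesylate < triflate

Leaving-group ability tracks the stability of the departed species; conjugate-acid pKₐ is the usual yardstick (lower pKₐ → better LG).
triflate: pKₐ(CF₃SO₃H (triflic acid)) ≈ -14
mesylate: pKₐ(CH₃SO₃H (MsOH)) ≈ -1.9
ethoxide: pKₐ(CH₃CH₂OH) ≈ 16
The question asks for worst first, so the sequence is read in increasing leaving-group ability.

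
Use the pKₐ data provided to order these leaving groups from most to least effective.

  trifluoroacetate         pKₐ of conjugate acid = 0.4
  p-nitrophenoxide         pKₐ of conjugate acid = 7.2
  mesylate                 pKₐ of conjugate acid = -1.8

Lower conjugate-acid pKₐ ⇒ weaker base ⇒ better leaving group.
Sorting by the given values: mesylate (-1.8), trifluoroacetate (0.4), p-nitrophenoxide (7.2).

mesylate > trifluoroacetate > p-nitrophenoxide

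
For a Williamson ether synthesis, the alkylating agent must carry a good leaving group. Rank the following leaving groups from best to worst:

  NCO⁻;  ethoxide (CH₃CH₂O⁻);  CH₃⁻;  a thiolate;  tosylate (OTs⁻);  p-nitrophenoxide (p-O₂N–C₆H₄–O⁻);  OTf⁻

OTf⁻ > tosylate (OTs⁻) > NCO⁻ > p-nitrophenoxide (p-O₂N–C₆H₄–O⁻) > a thiolate > ethoxide (CH₃CH₂O⁻) > CH₃⁻

Rank by basicity of the departing species: weakest base leaves most easily.
OTf⁻: pKₐ(CF₃SO₃H (triflic acid)) ≈ -14
tosylate (OTs⁻): pKₐ(p-CH₃C₆H₄SO₃H (TsOH)) ≈ -2.8
NCO⁻: pKₐ(HOCN) ≈ 3.5
p-nitrophenoxide (p-O₂N–C₆H₄–O⁻): pKₐ(p-nitrophenol) ≈ 7.2
a thiolate: pKₐ(RSH (a thiol)) ≈ 10.5 — moderately basic; rarely leaves without activation
ethoxide (CH₃CH₂O⁻): pKₐ(CH₃CH₂OH) ≈ 16 — strong base; alkoxides do not leave unassisted
CH₃⁻: pKₐ(CH₄) ≈ 48 — unstabilised carbanion; the worst conceivable leaving group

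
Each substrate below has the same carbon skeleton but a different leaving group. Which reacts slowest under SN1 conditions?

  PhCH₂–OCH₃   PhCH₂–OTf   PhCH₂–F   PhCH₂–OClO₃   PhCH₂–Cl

Same R in every case — rank the leaving groups.
Rank by basicity of the departing species: weakest base leaves most easily.
PhCH₂–OTf loses OTf⁻: pKₐ(CF₃SO₃H (triflic acid)) ≈ -14
PhCH₂–OClO₃ loses ClO₄⁻: pKₐ(HClO₄) ≈ -10
PhCH₂–Cl loses Cl⁻: pKₐ(HCl) ≈ -7
PhCH₂–F loses F⁻: pKₐ(HF) ≈ 3.2
PhCH₂–OCH₃ loses CH₃O⁻: pKₐ(CH₃OH) ≈ 15.5

PhCH₂–OCH₃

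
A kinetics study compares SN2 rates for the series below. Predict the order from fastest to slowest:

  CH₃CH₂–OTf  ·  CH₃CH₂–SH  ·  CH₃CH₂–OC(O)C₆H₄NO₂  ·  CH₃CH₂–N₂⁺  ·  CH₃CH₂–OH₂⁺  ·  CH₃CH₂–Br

CH₃CH₂–N₂⁺ > CH₃CH₂–OTf > CH₃CH₂–Br > CH₃CH₂–OH₂⁺ > CH₃CH₂–OC(O)C₆H₄NO₂ > CH₃CH₂–SH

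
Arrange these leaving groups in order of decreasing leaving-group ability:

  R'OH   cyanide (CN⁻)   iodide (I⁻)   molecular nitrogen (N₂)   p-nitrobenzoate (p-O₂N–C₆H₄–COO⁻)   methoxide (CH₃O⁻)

molecular nitrogen (N₂) > iodide (I⁻) > R'OH > p-nitrobenzoate (p-O₂N–C₆H₄–COO⁻) > cyanide (CN⁻) > methoxide (CH₃O⁻)

The more stable X⁻ (or X) is on its own — i.e. the weaker a base it is — the better a leaving group it makes.
molecular nitrogen (N₂): no meaningful conjugate acid; N₂ departs as an exceptionally stable neutral molecule
iodide (I⁻): pKₐ(HI) ≈ -10 — large, highly polarisable; very weak base
R'OH: pKₐ(R'OH₂⁺) ≈ -2.4 — neutral; leaves from a protonated ether (an oxonium ion, R–O(H)R'⁺)
p-nitrobenzoate (p-O₂N–C₆H₄–COO⁻): pKₐ(p-nitrobenzoic acid) ≈ 3.4 — electron-withdrawing nitro group stabilises the carboxylate
cyanide (CN⁻): pKₐ(HCN) ≈ 9.2
methoxide (CH₃O⁻): pKₐ(CH₃OH) ≈ 15.5 — strong base; alkoxides do not leave unassisted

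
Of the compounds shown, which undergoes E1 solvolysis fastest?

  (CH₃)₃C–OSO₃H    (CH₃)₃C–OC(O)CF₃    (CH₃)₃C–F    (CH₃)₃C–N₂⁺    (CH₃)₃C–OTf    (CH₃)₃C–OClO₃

With the same alkyl group throughout, only the leaving group differentiates the rates.
Rank by basicity of the departing species: weakest base leaves most easily.
(CH₃)₃C–N₂⁺ loses N₂: no meaningful conjugate acid; N₂ departs as an exceptionally stable neutral molecule
(CH₃)₃C–OTf loses OTf⁻: pKₐ(CF₃SO₃H (triflic acid)) ≈ -14
(CH₃)₃C–OClO₃ loses ClO₄⁻: pKₐ(HClO₄) ≈ -10
(CH₃)₃C–OSO₃H loses HSO₄⁻: pKₐ(H₂SO₄) ≈ -3
(CH₃)₃C–OC(O)CF₃ loses CF₃COO⁻: pKₐ(CF₃COOH) ≈ 0.2
(CH₃)₃C–F loses F⁻: pKₐ(HF) ≈ 3.2

(CH₃)₃C–N₂⁺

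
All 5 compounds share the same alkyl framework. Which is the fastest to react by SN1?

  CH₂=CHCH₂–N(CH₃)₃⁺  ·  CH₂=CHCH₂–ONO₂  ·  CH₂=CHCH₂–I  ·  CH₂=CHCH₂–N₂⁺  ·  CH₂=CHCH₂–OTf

CH₂=CHCH₂–N₂⁺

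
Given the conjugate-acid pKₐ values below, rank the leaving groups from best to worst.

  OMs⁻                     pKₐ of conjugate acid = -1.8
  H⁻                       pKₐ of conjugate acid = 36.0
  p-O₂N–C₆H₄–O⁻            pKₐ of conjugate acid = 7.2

Lower conjugate-acid pKₐ ⇒ weaker base ⇒ better leaving group.
Sorting by the given values: OMs⁻ (-1.8), p-O₂N–C₆H₄–O⁻ (7.2), H⁻ (36.0).

OMs⁻ > p-O₂N–C₆H₄–O⁻ > H⁻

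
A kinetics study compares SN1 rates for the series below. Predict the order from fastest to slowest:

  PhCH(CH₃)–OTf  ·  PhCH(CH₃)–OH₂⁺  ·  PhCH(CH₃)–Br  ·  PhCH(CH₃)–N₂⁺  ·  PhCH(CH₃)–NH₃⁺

Same R in every case — rank the leaving groups.
Rank by basicity of the departing species: weakest base leaves most easily.
PhCH(CH₃)–N₂⁺ loses N₂: no meaningful conjugate acid; N₂ departs as an exceptionally stable neutral molecule
PhCH(CH₃)–OTf loses OTf⁻: pKₐ(CF₃SO₃H (triflic acid)) ≈ -14
PhCH(CH₃)–Br loses Br⁻: pKₐ(HBr) ≈ -9
PhCH(CH₃)–OH₂⁺ loses H₂O: pKₐ(H₃O⁺) ≈ -1.7
PhCH(CH₃)–NH₃⁺ loses NH₃: pKₐ(NH₄⁺) ≈ 9.2

PhCH(CH₃)–N₂⁺ > PhCH(CH₃)–OTf > PhCH(CH₃)–Br > PhCH(CH₃)–OH₂⁺ > PhCH(CH₃)–NH₃⁺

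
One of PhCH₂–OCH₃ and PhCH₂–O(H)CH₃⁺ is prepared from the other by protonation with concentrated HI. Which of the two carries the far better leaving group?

PhCH₂–O(H)CH₃⁺

From PhCH₂–OCH₃ the departing group would be CH₃O⁻ (pKₐ(CH₃OH) ≈ 15.5). Strong base; alkoxides do not leave unassisted.
From PhCH₂–O(H)CH₃⁺ the leaving group is R'OH (pKₐ(R'OH₂⁺) ≈ -2.4). Neutral; leaves from a protonated ether (an oxonium ion, R–O(H)R'⁺).
Protonation with concentrated HI works by allowing neutral methanol, rather than methoxide, to depart, making PhCH₂–O(H)CH₃⁺ enormously more reactive.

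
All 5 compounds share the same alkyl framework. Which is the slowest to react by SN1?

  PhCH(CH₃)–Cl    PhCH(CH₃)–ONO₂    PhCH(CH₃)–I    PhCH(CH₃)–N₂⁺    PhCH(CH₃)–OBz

PhCH(CH₃)–OBz

Same R in every case — rank the leaving groups.
Rank by basicity of the departing species: weakest base leaves most easily.
PhCH(CH₃)–N₂⁺ loses N₂: no meaningful conjugate acid; N₂ departs as an exceptionally stable neutral molecule
PhCH(CH₃)–I loses I⁻: pKₐ(HI) ≈ -10
PhCH(CH₃)–Cl loses Cl⁻: pKₐ(HCl) ≈ -7
PhCH(CH₃)–ONO₂ loses NO₃⁻: pKₐ(HNO₃) ≈ -1.3
PhCH(CH₃)–OBz loses PhCOO⁻: pKₐ(C₆H₅COOH) ≈ 4.2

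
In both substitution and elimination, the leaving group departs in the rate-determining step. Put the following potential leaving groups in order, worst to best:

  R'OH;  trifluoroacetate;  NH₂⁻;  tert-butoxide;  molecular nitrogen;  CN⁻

Leaving-group ability tracks the stability of the departed species; conjugate-acid pKₐ is the usual yardstick (lower pKₐ → better LG).
molecular nitrogen: no meaningful conjugate acid; N₂ departs as an exceptionally stable neutral molecule
R'OH: pKₐ(R'OH₂⁺) ≈ -2.4
trifluoroacetate: pKₐ(CF₃COOH) ≈ 0.2
CN⁻: pKₐ(HCN) ≈ 9.2
tert-butoxide: pKₐ(t-BuOH) ≈ 18
NH₂⁻: pKₐ(NH₃) ≈ 38
Reversing gives the worst-to-best order requested.

NH₂⁻ < tert-butoxide < CN⁻ < trifluoroacetate < R'OH < molecular nitrogen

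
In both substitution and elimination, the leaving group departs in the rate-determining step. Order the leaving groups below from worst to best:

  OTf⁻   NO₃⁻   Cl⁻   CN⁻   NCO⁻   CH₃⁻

Rank by basicity of the departing species: weakest base leaves most easily.
OTf⁻: pKₐ(CF₃SO₃H (triflic acid)) ≈ -14 — charge spread over three oxygens and a CF₃ group; the premier leaving group in synthesis
Cl⁻: pKₐ(HCl) ≈ -7
NO₃⁻: pKₐ(HNO₃) ≈ -1.3
NCO⁻: pKₐ(HOCN) ≈ 3.5 — resonance between N and O
CN⁻: pKₐ(HCN) ≈ 9.2
CH₃⁻: pKₐ(CH₄) ≈ 48 — unstabilised carbanion; the worst conceivable leaving group
Listed from poorest to best leaving group as asked.

CH₃⁻ < CN⁻ < NCO⁻ < NO₃⁻ < Cl⁻ < OTf⁻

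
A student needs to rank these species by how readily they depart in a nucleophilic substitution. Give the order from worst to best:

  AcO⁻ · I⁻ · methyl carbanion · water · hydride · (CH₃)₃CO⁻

I⁻: pKₐ(HI) ≈ -10
water: pKₐ(H₃O⁺) ≈ -1.7
AcO⁻: pKₐ(CH₃COOH) ≈ 4.8
(CH₃)₃CO⁻: pKₐ(t-BuOH) ≈ 18
hydride: pKₐ(H₂) ≈ 36
methyl carbanion: pKₐ(CH₄) ≈ 48
The question asks for worst first, so the sequence is read in increasing leaving-group ability.

methyl carbanion < hydride < (CH₃)₃CO⁻ < AcO⁻ < water < I⁻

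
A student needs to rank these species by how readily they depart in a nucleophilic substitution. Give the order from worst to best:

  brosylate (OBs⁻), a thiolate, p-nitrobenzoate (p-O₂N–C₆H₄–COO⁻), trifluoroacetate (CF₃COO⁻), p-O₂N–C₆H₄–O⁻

a thiolate < p-O₂N–C₆H₄–O⁻ < p-nitrobenzoate (p-O₂N–C₆H₄–COO⁻) < trifluoroacetate (CF₃COO⁻) < brosylate (OBs⁻)

brosylate (OBs⁻): pKₐ(p-BrC₆H₄SO₃H) ≈ -2.8
trifluoroacetate (CF₃COO⁻): pKₐ(CF₃COOH) ≈ 0.2
p-nitrobenzoate (p-O₂N–C₆H₄–COO⁻): pKₐ(p-nitrobenzoic acid) ≈ 3.4
p-O₂N–C₆H₄–O⁻: pKₐ(p-nitrophenol) ≈ 7.2
a thiolate: pKₐ(RSH (a thiol)) ≈ 10.5
Listed from poorest to best leaving group as asked.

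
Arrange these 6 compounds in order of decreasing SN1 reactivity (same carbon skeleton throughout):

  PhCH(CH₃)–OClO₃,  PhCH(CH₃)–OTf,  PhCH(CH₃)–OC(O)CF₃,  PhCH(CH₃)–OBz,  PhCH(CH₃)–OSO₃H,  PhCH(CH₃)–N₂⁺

The skeletons are identical, so relative rate is governed entirely by leaving-group ability.
Rank by basicity of the departing species: weakest base leaves most easily.
PhCH(CH₃)–N₂⁺ loses N₂: no meaningful conjugate acid; N₂ departs as an exceptionally stable neutral molecule
PhCH(CH₃)–OTf loses OTf⁻: pKₐ(CF₃SO₃H (triflic acid)) ≈ -14
PhCH(CH₃)–OClO₃ loses ClO₄⁻: pKₐ(HClO₄) ≈ -10
PhCH(CH₃)–OSO₃H loses HSO₄⁻: pKₐ(H₂SO₄) ≈ -3
PhCH(CH₃)–OC(O)CF₃ loses CF₃COO⁻: pKₐ(CF₃COOH) ≈ 0.2
PhCH(CH₃)–OBz loses PhCOO⁻: pKₐ(C₆H₅COOH) ≈ 4.2

PhCH(CH₃)–N₂⁺ > PhCH(CH₃)–OTf > PhCH(CH₃)–OClO₃ > PhCH(CH₃)–OSO₃H > PhCH(CH₃)–OC(O)CF₃ > PhCH(CH₃)–OBz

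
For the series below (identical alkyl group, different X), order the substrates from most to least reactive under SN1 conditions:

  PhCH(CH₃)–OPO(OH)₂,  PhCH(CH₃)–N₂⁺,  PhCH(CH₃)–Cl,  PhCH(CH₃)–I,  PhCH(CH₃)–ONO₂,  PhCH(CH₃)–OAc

PhCH(CH₃)–N₂⁺ > PhCH(CH₃)–I > PhCH(CH₃)–Cl > PhCH(CH₃)–ONO₂ > PhCH(CH₃)–OPO(OH)₂ > PhCH(CH₃)–OAc

Same R in every case — rank the leaving groups.
Leaving-group ability tracks the stability of the departed species; conjugate-acid pKₐ is the usual yardstick (lower pKₐ → better LG).
PhCH(CH₃)–N₂⁺ loses N₂: no meaningful conjugate acid; N₂ departs as an exceptionally stable neutral molecule
PhCH(CH₃)–I loses I⁻: pKₐ(HI) ≈ -10
PhCH(CH₃)–Cl loses Cl⁻: pKₐ(HCl) ≈ -7
PhCH(CH₃)–ONO₂ loses NO₃⁻: pKₐ(HNO₃) ≈ -1.3
PhCH(CH₃)–OPO(OH)₂ loses H₂PO₄⁻: pKₐ(H₃PO₄) ≈ 2.1
PhCH(CH₃)–OAc loses AcO⁻: pKₐ(CH₃COOH) ≈ 4.8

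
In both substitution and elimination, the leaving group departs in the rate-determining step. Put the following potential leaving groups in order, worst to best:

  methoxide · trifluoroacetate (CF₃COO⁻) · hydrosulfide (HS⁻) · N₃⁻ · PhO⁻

methoxide < PhO⁻ < hydrosulfide (HS⁻) < N₃⁻ < trifluoroacetate (CF₃COO⁻)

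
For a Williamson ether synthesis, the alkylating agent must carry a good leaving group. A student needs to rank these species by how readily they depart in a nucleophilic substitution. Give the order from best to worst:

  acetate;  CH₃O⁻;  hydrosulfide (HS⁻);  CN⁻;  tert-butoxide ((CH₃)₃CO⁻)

acetate > hydrosulfide (HS⁻) > CN⁻ > CH₃O⁻ > tert-butoxide ((CH₃)₃CO⁻)

The more stable X⁻ (or X) is on its own — i.e. the weaker a base it is — the better a leaving group it makes.
acetate: pKₐ(CH₃COOH) ≈ 4.8 — resonance-stabilised but still a weak base
hydrosulfide (HS⁻): pKₐ(H₂S) ≈ 7
CN⁻: pKₐ(HCN) ≈ 9.2 — sp carbon stabilises the charge somewhat, but still a poor LG
CH₃O⁻: pKₐ(CH₃OH) ≈ 15.5
tert-butoxide ((CH₃)₃CO⁻): pKₐ(t-BuOH) ≈ 18 — bulky, strongly basic alkoxide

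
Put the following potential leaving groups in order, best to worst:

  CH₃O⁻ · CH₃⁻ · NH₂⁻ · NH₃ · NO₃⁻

NO₃⁻ > NH₃ > CH₃O⁻ > NH₂⁻ > CH₃⁻

The more stable X⁻ (or X) is on its own — i.e. the weaker a base it is — the better a leaving group it makes.
NO₃⁻: pKₐ(HNO₃) ≈ -1.3 — resonance-delocalised over three oxygens
NH₃: pKₐ(NH₄⁺) ≈ 9.2
CH₃O⁻: pKₐ(CH₃OH) ≈ 15.5
NH₂⁻: pKₐ(NH₃) ≈ 38
CH₃⁻: pKₐ(CH₄) ≈ 48 — unstabilised carbanion; the worst conceivable leaving group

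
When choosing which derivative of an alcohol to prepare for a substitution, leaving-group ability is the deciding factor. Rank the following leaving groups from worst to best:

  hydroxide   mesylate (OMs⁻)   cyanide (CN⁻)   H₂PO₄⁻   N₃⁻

mesylate (OMs⁻): pKₐ(CH₃SO₃H (MsOH)) ≈ -1.9
H₂PO₄⁻: pKₐ(H₃PO₄) ≈ 2.1
N₃⁻: pKₐ(HN₃) ≈ 4.7
cyanide (CN⁻): pKₐ(HCN) ≈ 9.2
hydroxide: pKₐ(H₂O) ≈ 15.7
Listed from poorest to best leaving group as asked.

hydroxide < cyanide (CN⁻) < N₃⁻ < H₂PO₄⁻ < mesylate (OMs⁻)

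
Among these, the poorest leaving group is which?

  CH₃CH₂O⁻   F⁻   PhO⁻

CH₃CH₂O⁻

F⁻: pKₐ(HF) ≈ 3.2
PhO⁻: pKₐ(C₆H₅OH (phenol)) ≈ 10
CH₃CH₂O⁻: pKₐ(CH₃CH₂OH) ≈ 16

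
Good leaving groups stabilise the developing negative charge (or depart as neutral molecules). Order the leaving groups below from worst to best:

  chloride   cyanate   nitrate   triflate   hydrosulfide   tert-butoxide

tert-butoxide < hydrosulfide < cyanate < nitrate < chloride < triflate

A good leaving group is a weak base: the lower the pKₐ of its conjugate acid, the more readily it departs.
triflate: pKₐ(CF₃SO₃H (triflic acid)) ≈ -14
chloride: pKₐ(HCl) ≈ -7
nitrate: pKₐ(HNO₃) ≈ -1.3 — resonance-delocalised over three oxygens
cyanate: pKₐ(HOCN) ≈ 3.5
hydrosulfide: pKₐ(H₂S) ≈ 7 — larger and more polarisable than the oxygen analogue
tert-butoxide: pKₐ(t-BuOH) ≈ 18
Listed from poorest to best leaving group as asked.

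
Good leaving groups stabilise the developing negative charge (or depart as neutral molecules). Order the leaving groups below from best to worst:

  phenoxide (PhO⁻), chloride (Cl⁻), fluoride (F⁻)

chloride (Cl⁻): pKₐ(HCl) ≈ -7
fluoride (F⁻): pKₐ(HF) ≈ 3.2
phenoxide (PhO⁻): pKₐ(C₆H₅OH (phenol)) ≈ 10

chloride (Cl⁻) > fluoride (F⁻) > phenoxide (PhO⁻)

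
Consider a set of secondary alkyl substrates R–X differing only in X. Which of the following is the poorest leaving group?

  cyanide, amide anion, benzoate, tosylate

Rank by basicity of the departing species: weakest base leaves most easily.
tosylate: pKₐ(p-CH₃C₆H₄SO₃H (TsOH)) ≈ -2.8
benzoate: pKₐ(C₆H₅COOH) ≈ 4.2
cyanide: pKₐ(HCN) ≈ 9.2
amide anion: pKₐ(NH₃) ≈ 38

amide anion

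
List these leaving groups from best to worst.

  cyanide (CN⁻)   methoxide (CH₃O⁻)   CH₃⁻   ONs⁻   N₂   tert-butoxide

N₂ > ONs⁻ > cyanide (CN⁻) > methoxide (CH₃O⁻) > tert-butoxide > CH₃⁻

Leaving-group ability tracks the stability of the departed species; conjugate-acid pKₐ is the usual yardstick (lower pKₐ → better LG).
N₂: no meaningful conjugate acid; N₂ departs as an exceptionally stable neutral molecule
ONs⁻: pKₐ(p-O₂NC₆H₄SO₃H) ≈ -3.5
cyanide (CN⁻): pKₐ(HCN) ≈ 9.2
methoxide (CH₃O⁻): pKₐ(CH₃OH) ≈ 15.5
tert-butoxide: pKₐ(t-BuOH) ≈ 18
CH₃⁻: pKₐ(CH₄) ≈ 48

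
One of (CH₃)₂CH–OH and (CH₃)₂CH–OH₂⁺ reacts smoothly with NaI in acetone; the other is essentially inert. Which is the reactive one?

(CH₃)₂CH–OH₂⁺

From (CH₃)₂CH–OH the departing group would be OH⁻ (pKₐ(H₂O) ≈ 15.7). Strong base; essentially never leaves without prior activation.
From (CH₃)₂CH–OH₂⁺ the leaving group is H₂O (pKₐ(H₃O⁺) ≈ -1.7). Neutral; leaves from a protonated alcohol (R–OH₂⁺).
(In practice (CH₃)₂CH–OH₂⁺ is made from (CH₃)₂CH–OH by protonation with strong acid, converting the leaving group from hydroxide to neutral water.)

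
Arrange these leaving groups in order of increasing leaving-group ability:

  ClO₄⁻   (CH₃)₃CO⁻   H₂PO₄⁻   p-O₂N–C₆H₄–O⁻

(CH₃)₃CO⁻ < p-O₂N–C₆H₄–O⁻ < H₂PO₄⁻ < ClO₄⁻

Rank by basicity of the departing species: weakest base leaves most easily.
ClO₄⁻: pKₐ(HClO₄) ≈ -10
H₂PO₄⁻: pKₐ(H₃PO₄) ≈ 2.1
p-O₂N–C₆H₄–O⁻: pKₐ(p-nitrophenol) ≈ 7.2
(CH₃)₃CO⁻: pKₐ(t-BuOH) ≈ 18
The question asks for worst first, so the sequence is read in increasing leaving-group ability.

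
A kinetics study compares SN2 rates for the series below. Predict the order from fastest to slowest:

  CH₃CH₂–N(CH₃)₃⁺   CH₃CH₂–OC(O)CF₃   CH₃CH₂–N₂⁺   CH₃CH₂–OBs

With the same alkyl group throughout, only the leaving group differentiates the rates.
The more stable X⁻ (or X) is on its own — i.e. the weaker a base it is — the better a leaving group it makes.
CH₃CH₂–N₂⁺ loses N₂: no meaningful conjugate acid; N₂ departs as an exceptionally stable neutral molecule
CH₃CH₂–OBs loses OBs⁻: pKₐ(p-BrC₆H₄SO₃H) ≈ -2.8
CH₃CH₂–OC(O)CF₃ loses CF₃COO⁻: pKₐ(CF₃COOH) ≈ 0.2
CH₃CH₂–N(CH₃)₃⁺ loses NR'₃: pKₐ(R'₃NH⁺) ≈ 10.7

CH₃CH₂–N₂⁺ > CH₃CH₂–OBs > CH₃CH₂–OC(O)CF₃ > CH₃CH₂–N(CH₃)₃⁺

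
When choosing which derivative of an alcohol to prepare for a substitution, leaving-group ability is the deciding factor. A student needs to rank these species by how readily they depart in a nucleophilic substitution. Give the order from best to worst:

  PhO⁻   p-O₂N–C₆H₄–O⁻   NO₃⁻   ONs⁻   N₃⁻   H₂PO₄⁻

A good leaving group is a weak base: the lower the pKₐ of its conjugate acid, the more readily it departs.
ONs⁻: pKₐ(p-O₂NC₆H₄SO₃H) ≈ -3.5
NO₃⁻: pKₐ(HNO₃) ≈ -1.3
H₂PO₄⁻: pKₐ(H₃PO₄) ≈ 2.1
N₃⁻: pKₐ(HN₃) ≈ 4.7
p-O₂N–C₆H₄–O⁻: pKₐ(p-nitrophenol) ≈ 7.2
PhO⁻: pKₐ(C₆H₅OH (phenol)) ≈ 10

ONs⁻ > NO₃⁻ > H₂PO₄⁻ > N₃⁻ > p-O₂N–C₆H₄–O⁻ > PhO⁻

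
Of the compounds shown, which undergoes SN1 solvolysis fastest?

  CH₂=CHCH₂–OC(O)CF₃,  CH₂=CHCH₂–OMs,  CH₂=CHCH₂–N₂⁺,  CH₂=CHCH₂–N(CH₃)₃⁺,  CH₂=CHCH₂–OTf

CH₂=CHCH₂–N₂⁺

With the same alkyl group throughout, only the leaving group differentiates the rates.
Leaving-group ability tracks the stability of the departed species; conjugate-acid pKₐ is the usual yardstick (lower pKₐ → better LG).
CH₂=CHCH₂–N₂⁺ loses N₂: no meaningful conjugate acid; N₂ departs as an exceptionally stable neutral molecule
CH₂=CHCH₂–OTf loses OTf⁻: pKₐ(CF₃SO₃H (triflic acid)) ≈ -14
CH₂=CHCH₂–OMs loses OMs⁻: pKₐ(CH₃SO₃H (MsOH)) ≈ -1.9
CH₂=CHCH₂–OC(O)CF₃ loses CF₃COO⁻: pKₐ(CF₃COOH) ≈ 0.2
CH₂=CHCH₂–N(CH₃)₃⁺ loses NR'₃: pKₐ(R'₃NH⁺) ≈ 10.7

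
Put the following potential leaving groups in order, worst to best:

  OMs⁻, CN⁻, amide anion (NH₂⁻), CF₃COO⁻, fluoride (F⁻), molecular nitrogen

amide anion (NH₂⁻) < CN⁻ < fluoride (F⁻) < CF₃COO⁻ < OMs⁻ < molecular nitrogen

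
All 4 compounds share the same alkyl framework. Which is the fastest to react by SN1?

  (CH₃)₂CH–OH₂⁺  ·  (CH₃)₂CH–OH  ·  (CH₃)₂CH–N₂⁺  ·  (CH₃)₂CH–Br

The skeletons are identical, so relative rate is governed entirely by leaving-group ability.
Rank by basicity of the departing species: weakest base leaves most easily.
(CH₃)₂CH–N₂⁺ loses N₂: no meaningful conjugate acid; N₂ departs as an exceptionally stable neutral molecule
(CH₃)₂CH–Br loses Br⁻: pKₐ(HBr) ≈ -9
(CH₃)₂CH–OH₂⁺ loses H₂O: pKₐ(H₃O⁺) ≈ -1.7
(CH₃)₂CH–OH loses OH⁻: pKₐ(H₂O) ≈ 15.7

(CH₃)₂CH–N₂⁺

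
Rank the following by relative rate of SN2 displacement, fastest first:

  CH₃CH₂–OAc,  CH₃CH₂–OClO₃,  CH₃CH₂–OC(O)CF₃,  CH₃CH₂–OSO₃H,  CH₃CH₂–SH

CH₃CH₂–OClO₃ > CH₃CH₂–OSO₃H > CH₃CH₂–OC(O)CF₃ > CH₃CH₂–OAc > CH₃CH₂–SH

The skeletons are identical, so relative rate is governed entirely by leaving-group ability.
The more stable X⁻ (or X) is on its own — i.e. the weaker a base it is — the better a leaving group it makes.
CH₃CH₂–OClO₃ loses ClO₄⁻: pKₐ(HClO₄) ≈ -10
CH₃CH₂–OSO₃H loses HSO₄⁻: pKₐ(H₂SO₄) ≈ -3
CH₃CH₂–OC(O)CF₃ loses CF₃COO⁻: pKₐ(CF₃COOH) ≈ 0.2
CH₃CH₂–OAc loses AcO⁻: pKₐ(CH₃COOH) ≈ 4.8
CH₃CH₂–SH loses HS⁻: pKₐ(H₂S) ≈ 7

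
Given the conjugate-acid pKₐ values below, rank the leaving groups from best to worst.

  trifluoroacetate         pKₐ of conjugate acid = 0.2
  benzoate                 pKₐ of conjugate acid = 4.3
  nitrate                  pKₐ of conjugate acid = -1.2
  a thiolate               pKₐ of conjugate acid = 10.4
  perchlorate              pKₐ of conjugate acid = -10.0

perchlorate > nitrate > trifluoroacetate > benzoate > a thiolate

Lower conjugate-acid pKₐ ⇒ weaker base ⇒ better leaving group.
Sorting by the given values: perchlorate (-10.0), nitrate (-1.2), trifluoroacetate (0.2), benzoate (4.3), a thiolate (10.4).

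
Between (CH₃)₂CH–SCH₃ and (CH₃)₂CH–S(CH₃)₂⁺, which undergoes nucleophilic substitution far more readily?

From (CH₃)₂CH–SCH₃ the departing group would be RS⁻ (pKₐ(RSH (a thiol)) ≈ 10.5). Moderately basic; rarely leaves without activation.
From (CH₃)₂CH–S(CH₃)₂⁺ the leaving group is SR'₂ (pKₐ(R'₂SH⁺) ≈ -7). Neutral; leaves from a sulfonium salt (R–SR'₂⁺).
(In practice (CH₃)₂CH–S(CH₃)₂⁺ is made from (CH₃)₂CH–SCH₃ by S-methylation with CH₃I, allowing neutral dimethyl sulfide, rather than methanethiolate, to depart.)

(CH₃)₂CH–S(CH₃)₂⁺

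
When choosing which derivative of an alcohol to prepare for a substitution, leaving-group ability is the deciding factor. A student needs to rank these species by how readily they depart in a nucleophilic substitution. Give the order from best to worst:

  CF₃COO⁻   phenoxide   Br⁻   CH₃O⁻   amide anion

Br⁻: pKₐ(HBr) ≈ -9 — weak base; good leaving group
CF₃COO⁻: pKₐ(CF₃COOH) ≈ 0.2 — strongly electron-withdrawing CF₃ stabilises the carboxylate
phenoxide: pKₐ(C₆H₅OH (phenol)) ≈ 10 — resonance into the ring helps, but still a poor LG
CH₃O⁻: pKₐ(CH₃OH) ≈ 15.5
amide anion: pKₐ(NH₃) ≈ 38

Br⁻ > CF₃COO⁻ > phenoxide > CH₃O⁻ > amide anion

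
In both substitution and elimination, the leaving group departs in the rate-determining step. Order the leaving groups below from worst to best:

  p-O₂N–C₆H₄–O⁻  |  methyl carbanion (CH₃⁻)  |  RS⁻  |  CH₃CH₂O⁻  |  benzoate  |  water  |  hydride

Leaving-group ability tracks the stability of the departed species; conjugate-acid pKₐ is the usual yardstick (lower pKₐ → better LG).
water: pKₐ(H₃O⁺) ≈ -1.7 — neutral; leaves from a protonated alcohol (R–OH₂⁺)
benzoate: pKₐ(C₆H₅COOH) ≈ 4.2
p-O₂N–C₆H₄–O⁻: pKₐ(p-nitrophenol) ≈ 7.2 — nitro group delocalises the charge; the classic chromogenic LG
RS⁻: pKₐ(RSH (a thiol)) ≈ 10.5
CH₃CH₂O⁻: pKₐ(CH₃CH₂OH) ≈ 16 — strong base; alkoxides do not leave unassisted
hydride: pKₐ(H₂) ≈ 36
methyl carbanion (CH₃⁻): pKₐ(CH₄) ≈ 48 — unstabilised carbanion; the worst conceivable leaving group
The question asks for worst first, so the sequence is read in increasing leaving-group ability.

methyl carbanion (CH₃⁻) < hydride < CH₃CH₂O⁻ < RS⁻ < p-O₂N–C₆H₄–O⁻ < benzoate < water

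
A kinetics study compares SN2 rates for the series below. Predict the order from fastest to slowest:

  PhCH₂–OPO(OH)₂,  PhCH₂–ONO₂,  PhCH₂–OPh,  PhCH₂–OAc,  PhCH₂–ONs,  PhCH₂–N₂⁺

With the same alkyl group throughout, only the leaving group differentiates the rates.
Leaving-group ability tracks the stability of the departed species; conjugate-acid pKₐ is the usual yardstick (lower pKₐ → better LG).
PhCH₂–N₂⁺ loses N₂: no meaningful conjugate acid; N₂ departs as an exceptionally stable neutral molecule
PhCH₂–ONs loses ONs⁻: pKₐ(p-O₂NC₆H₄SO₃H) ≈ -3.5
PhCH₂–ONO₂ loses NO₃⁻: pKₐ(HNO₃) ≈ -1.3
PhCH₂–OPO(OH)₂ loses H₂PO₄⁻: pKₐ(H₃PO₄) ≈ 2.1
PhCH₂–OAc loses AcO⁻: pKₐ(CH₃COOH) ≈ 4.8
PhCH₂–OPh loses PhO⁻: pKₐ(C₆H₅OH (phenol)) ≈ 10

PhCH₂–N₂⁺ > PhCH₂–ONs > PhCH₂–ONO₂ > PhCH₂–OPO(OH)₂ > PhCH₂–OAc > PhCH₂–OPh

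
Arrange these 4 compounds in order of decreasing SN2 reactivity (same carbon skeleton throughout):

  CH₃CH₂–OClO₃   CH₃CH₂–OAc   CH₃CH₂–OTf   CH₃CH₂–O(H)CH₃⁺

CH₃CH₂–OTf > CH₃CH₂–OClO₃ > CH₃CH₂–O(H)CH₃⁺ > CH₃CH₂–OAc

Same R in every case — rank the leaving groups.
A good leaving group is a weak base: the lower the pKₐ of its conjugate acid, the more readily it departs.
CH₃CH₂–OTf loses OTf⁻: pKₐ(CF₃SO₃H (triflic acid)) ≈ -14
CH₃CH₂–OClO₃ loses ClO₄⁻: pKₐ(HClO₄) ≈ -10
CH₃CH₂–O(H)CH₃⁺ loses R'OH: pKₐ(R'OH₂⁺) ≈ -2.4
CH₃CH₂–OAc loses AcO⁻: pKₐ(CH₃COOH) ≈ 4.8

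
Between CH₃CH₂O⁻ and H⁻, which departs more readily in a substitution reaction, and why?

CH₃CH₂O⁻

CH₃CH₂O⁻ is the better leaving group.
pKₐ(CH₃CH₂OH) ≈ 16 versus pKₐ(H₂) ≈ 36: CH₃CH₂O⁻ is the much weaker base.
Strong base; alkoxides do not leave unassisted.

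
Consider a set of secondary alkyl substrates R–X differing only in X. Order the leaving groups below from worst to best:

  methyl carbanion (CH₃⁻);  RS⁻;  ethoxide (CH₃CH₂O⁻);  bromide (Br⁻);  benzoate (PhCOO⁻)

Rank by basicity of the departing species: weakest base leaves most easily.
bromide (Br⁻): pKₐ(HBr) ≈ -9 — weak base; good leaving group
benzoate (PhCOO⁻): pKₐ(C₆H₅COOH) ≈ 4.2
RS⁻: pKₐ(RSH (a thiol)) ≈ 10.5 — moderately basic; rarely leaves without activation
ethoxide (CH₃CH₂O⁻): pKₐ(CH₃CH₂OH) ≈ 16 — strong base; alkoxides do not leave unassisted
methyl carbanion (CH₃⁻): pKₐ(CH₄) ≈ 48
Reversing gives the worst-to-best order requested.

methyl carbanion (CH₃⁻) < ethoxide (CH₃CH₂O⁻) < RS⁻ < benzoate (PhCOO⁻) < bromide (Br⁻)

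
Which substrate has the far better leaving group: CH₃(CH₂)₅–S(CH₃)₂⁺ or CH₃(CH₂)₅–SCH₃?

From CH₃(CH₂)₅–SCH₃ the departing group would be RS⁻ (pKₐ(RSH (a thiol)) ≈ 10.5). Moderately basic; rarely leaves without activation.
From CH₃(CH₂)₅–S(CH₃)₂⁺ the leaving group is SR'₂ (pKₐ(R'₂SH⁺) ≈ -7). Neutral; leaves from a sulfonium salt (R–SR'₂⁺).
(In practice CH₃(CH₂)₅–S(CH₃)₂⁺ is made from CH₃(CH₂)₅–SCH₃ by S-methylation with CH₃I, allowing neutral dimethyl sulfide, rather than methanethiolate, to depart.)

CH₃(CH₂)₅–S(CH₃)₂⁺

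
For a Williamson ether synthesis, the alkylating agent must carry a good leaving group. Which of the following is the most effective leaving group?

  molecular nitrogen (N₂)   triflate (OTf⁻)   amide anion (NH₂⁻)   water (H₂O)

molecular nitrogen (N₂)

The more stable X⁻ (or X) is on its own — i.e. the weaker a base it is — the better a leaving group it makes.
molecular nitrogen (N₂): no meaningful conjugate acid; N₂ departs as an exceptionally stable neutral molecule
triflate (OTf⁻): pKₐ(CF₃SO₃H (triflic acid)) ≈ -14
water (H₂O): pKₐ(H₃O⁺) ≈ -1.7
amide anion (NH₂⁻): pKₐ(NH₃) ≈ 38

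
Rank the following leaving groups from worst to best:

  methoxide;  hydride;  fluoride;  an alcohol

hydride < methoxide < fluoride < an alcohol

an alcohol: pKₐ(R'OH₂⁺) ≈ -2.4
fluoride: pKₐ(HF) ≈ 3.2
methoxide: pKₐ(CH₃OH) ≈ 15.5
hydride: pKₐ(H₂) ≈ 36
Listed from poorest to best leaving group as asked.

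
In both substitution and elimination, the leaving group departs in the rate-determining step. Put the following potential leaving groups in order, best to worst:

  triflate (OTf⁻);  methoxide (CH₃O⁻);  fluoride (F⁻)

triflate (OTf⁻) > fluoride (F⁻) > methoxide (CH₃O⁻)

A good leaving group is a weak base: the lower the pKₐ of its conjugate acid, the more readily it departs.
triflate (OTf⁻): pKₐ(CF₃SO₃H (triflic acid)) ≈ -14 — charge spread over three oxygens and a CF₃ group; the premier leaving group in synthesis
fluoride (F⁻): pKₐ(HF) ≈ 3.2
methoxide (CH₃O⁻): pKₐ(CH₃OH) ≈ 15.5 — strong base; alkoxides do not leave unassisted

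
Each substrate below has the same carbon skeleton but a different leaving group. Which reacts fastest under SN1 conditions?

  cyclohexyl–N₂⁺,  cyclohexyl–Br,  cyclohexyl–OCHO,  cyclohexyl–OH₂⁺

cyclohexyl–N₂⁺

Same R in every case — rank the leaving groups.
Leaving-group ability tracks the stability of the departed species; conjugate-acid pKₐ is the usual yardstick (lower pKₐ → better LG).
cyclohexyl–N₂⁺ loses N₂: no meaningful conjugate acid; N₂ departs as an exceptionally stable neutral molecule
cyclohexyl–Br loses Br⁻: pKₐ(HBr) ≈ -9
cyclohexyl–OH₂⁺ loses H₂O: pKₐ(H₃O⁺) ≈ -1.7
cyclohexyl–OCHO loses HCOO⁻: pKₐ(HCOOH) ≈ 3.8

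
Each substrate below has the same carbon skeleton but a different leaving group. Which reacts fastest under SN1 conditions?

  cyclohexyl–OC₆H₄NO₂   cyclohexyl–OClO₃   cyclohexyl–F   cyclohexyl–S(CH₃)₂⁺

With the same alkyl group throughout, only the leaving group differentiates the rates.
A good leaving group is a weak base: the lower the pKₐ of its conjugate acid, the more readily it departs.
cyclohexyl–OClO₃ loses ClO₄⁻: pKₐ(HClO₄) ≈ -10
cyclohexyl–S(CH₃)₂⁺ loses SR'₂: pKₐ(R'₂SH⁺) ≈ -7
cyclohexyl–F loses F⁻: pKₐ(HF) ≈ 3.2
cyclohexyl–OC₆H₄NO₂ loses p-O₂N–C₆H₄–O⁻: pKₐ(p-nitrophenol) ≈ 7.2

cyclohexyl–OClO₃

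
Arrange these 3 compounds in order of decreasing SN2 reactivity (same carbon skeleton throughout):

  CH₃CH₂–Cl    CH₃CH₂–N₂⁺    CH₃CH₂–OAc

The skeletons are identical, so relative rate is governed entirely by leaving-group ability.
Rank by basicity of the departing species: weakest base leaves most easily.
CH₃CH₂–N₂⁺ loses N₂: no meaningful conjugate acid; N₂ departs as an exceptionally stable neutral molecule
CH₃CH₂–Cl loses Cl⁻: pKₐ(HCl) ≈ -7
CH₃CH₂–OAc loses AcO⁻: pKₐ(CH₃COOH) ≈ 4.8

CH₃CH₂–N₂⁺ > CH₃CH₂–Cl > CH₃CH₂–OAc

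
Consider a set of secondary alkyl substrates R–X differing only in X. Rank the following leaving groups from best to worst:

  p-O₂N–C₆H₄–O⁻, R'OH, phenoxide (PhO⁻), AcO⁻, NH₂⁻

R'OH > AcO⁻ > p-O₂N–C₆H₄–O⁻ > phenoxide (PhO⁻) > NH₂⁻

Rank by basicity of the departing species: weakest base leaves most easily.
R'OH: pKₐ(R'OH₂⁺) ≈ -2.4 — neutral; leaves from a protonated ether (an oxonium ion, R–O(H)R'⁺)
AcO⁻: pKₐ(CH₃COOH) ≈ 4.8 — resonance-stabilised but still a weak base
p-O₂N–C₆H₄–O⁻: pKₐ(p-nitrophenol) ≈ 7.2
phenoxide (PhO⁻): pKₐ(C₆H₅OH (phenol)) ≈ 10 — resonance into the ring helps, but still a poor LG
NH₂⁻: pKₐ(NH₃) ≈ 38 — extremely strong base; never a leaving group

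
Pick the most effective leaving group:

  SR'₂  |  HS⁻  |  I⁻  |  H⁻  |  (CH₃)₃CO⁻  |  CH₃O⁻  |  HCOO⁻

I⁻: pKₐ(HI) ≈ -10
SR'₂: pKₐ(R'₂SH⁺) ≈ -7
HCOO⁻: pKₐ(HCOOH) ≈ 3.8
HS⁻: pKₐ(H₂S) ≈ 7
CH₃O⁻: pKₐ(CH₃OH) ≈ 15.5
(CH₃)₃CO⁻: pKₐ(t-BuOH) ≈ 18
H⁻: pKₐ(H₂) ≈ 36

I⁻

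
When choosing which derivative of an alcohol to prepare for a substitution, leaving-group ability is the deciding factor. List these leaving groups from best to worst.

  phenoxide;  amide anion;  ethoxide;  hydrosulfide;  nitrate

nitrate > hydrosulfide > phenoxide > ethoxide > amide anion

The more stable X⁻ (or X) is on its own — i.e. the weaker a base it is — the better a leaving group it makes.
nitrate: pKₐ(HNO₃) ≈ -1.3
hydrosulfide: pKₐ(H₂S) ≈ 7
phenoxide: pKₐ(C₆H₅OH (phenol)) ≈ 10
ethoxide: pKₐ(CH₃CH₂OH) ≈ 16
amide anion: pKₐ(NH₃) ≈ 38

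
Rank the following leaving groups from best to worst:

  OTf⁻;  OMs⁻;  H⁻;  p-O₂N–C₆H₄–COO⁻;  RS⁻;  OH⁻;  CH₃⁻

OTf⁻ > OMs⁻ > p-O₂N–C₆H₄–COO⁻ > RS⁻ > OH⁻ > H⁻ > CH₃⁻

A good leaving group is a weak base: the lower the pKₐ of its conjugate acid, the more readily it departs.
OTf⁻: pKₐ(CF₃SO₃H (triflic acid)) ≈ -14 — charge spread over three oxygens and a CF₃ group; the premier leaving group in synthesis
OMs⁻: pKₐ(CH₃SO₃H (MsOH)) ≈ -1.9 — resonance-delocalised alkanesulfonate
p-O₂N–C₆H₄–COO⁻: pKₐ(p-nitrobenzoic acid) ≈ 3.4
RS⁻: pKₐ(RSH (a thiol)) ≈ 10.5
OH⁻: pKₐ(H₂O) ≈ 15.7
H⁻: pKₐ(H₂) ≈ 36 — extremely strong base; leaves only in special hydride-transfer contexts
CH₃⁻: pKₐ(CH₄) ≈ 48 — unstabilised carbanion; the worst conceivable leaving group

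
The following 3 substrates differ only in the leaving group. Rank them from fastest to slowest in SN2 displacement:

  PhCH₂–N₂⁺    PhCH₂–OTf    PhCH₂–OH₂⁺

PhCH₂–N₂⁺ > PhCH₂–OTf > PhCH₂–OH₂⁺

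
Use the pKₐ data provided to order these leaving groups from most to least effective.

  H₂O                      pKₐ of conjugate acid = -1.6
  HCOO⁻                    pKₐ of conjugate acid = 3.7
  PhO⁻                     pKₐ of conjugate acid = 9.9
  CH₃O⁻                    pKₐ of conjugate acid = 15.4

H₂O > HCOO⁻ > PhO⁻ > CH₃O⁻

Lower conjugate-acid pKₐ ⇒ weaker base ⇒ better leaving group.
Sorting by the given values: H₂O (-1.6), HCOO⁻ (3.7), PhO⁻ (9.9), CH₃O⁻ (15.4).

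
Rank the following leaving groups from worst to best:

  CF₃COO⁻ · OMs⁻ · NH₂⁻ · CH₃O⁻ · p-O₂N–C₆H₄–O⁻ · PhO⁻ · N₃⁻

OMs⁻: pKₐ(CH₃SO₃H (MsOH)) ≈ -1.9
CF₃COO⁻: pKₐ(CF₃COOH) ≈ 0.2 — strongly electron-withdrawing CF₃ stabilises the carboxylate
N₃⁻: pKₐ(HN₃) ≈ 4.7 — linear, resonance-stabilised
p-O₂N–C₆H₄–O⁻: pKₐ(p-nitrophenol) ≈ 7.2 — nitro group delocalises the charge; the classic chromogenic LG
PhO⁻: pKₐ(C₆H₅OH (phenol)) ≈ 10
CH₃O⁻: pKₐ(CH₃OH) ≈ 15.5 — strong base; alkoxides do not leave unassisted
NH₂⁻: pKₐ(NH₃) ≈ 38 — extremely strong base; never a leaving group
Listed from poorest to best leaving group as asked.

NH₂⁻ < CH₃O⁻ < PhO⁻ < p-O₂N–C₆H₄–O⁻ < N₃⁻ < CF₃COO⁻ < OMs⁻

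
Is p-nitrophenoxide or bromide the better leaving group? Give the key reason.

bromide is the better leaving group.
pKₐ(HBr) ≈ -9 versus pKₐ(p-nitrophenol) ≈ 7.2: bromide is the much weaker base.
Weak base; good leaving group.

bromide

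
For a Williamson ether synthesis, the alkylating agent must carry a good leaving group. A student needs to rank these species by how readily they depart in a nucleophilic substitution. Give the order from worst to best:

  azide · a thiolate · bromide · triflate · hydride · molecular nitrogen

Rank by basicity of the departing species: weakest base leaves most easily.
molecular nitrogen: no meaningful conjugate acid; N₂ departs as an exceptionally stable neutral molecule
triflate: pKₐ(CF₃SO₃H (triflic acid)) ≈ -14 — charge spread over three oxygens and a CF₃ group; the premier leaving group in synthesis
bromide: pKₐ(HBr) ≈ -9 — weak base; good leaving group
azide: pKₐ(HN₃) ≈ 4.7 — linear, resonance-stabilised
a thiolate: pKₐ(RSH (a thiol)) ≈ 10.5 — moderately basic; rarely leaves without activation
hydride: pKₐ(H₂) ≈ 36 — extremely strong base; leaves only in special hydride-transfer contexts
The question asks for worst first, so the sequence is read in increasing leaving-group ability.

hydride < a thiolate < azide < bromide < triflate < molecular nitrogen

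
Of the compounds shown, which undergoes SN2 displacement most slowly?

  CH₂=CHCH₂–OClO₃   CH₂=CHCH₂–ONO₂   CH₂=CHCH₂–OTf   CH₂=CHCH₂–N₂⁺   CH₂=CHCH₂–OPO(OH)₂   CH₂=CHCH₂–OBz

Identical carbon frameworks mean the comparison reduces to leaving-group quality.
The more stable X⁻ (or X) is on its own — i.e. the weaker a base it is — the better a leaving group it makes.
CH₂=CHCH₂–N₂⁺ loses N₂: no meaningful conjugate acid; N₂ departs as an exceptionally stable neutral molecule
CH₂=CHCH₂–OTf loses OTf⁻: pKₐ(CF₃SO₃H (triflic acid)) ≈ -14
CH₂=CHCH₂–OClO₃ loses ClO₄⁻: pKₐ(HClO₄) ≈ -10
CH₂=CHCH₂–ONO₂ loses NO₃⁻: pKₐ(HNO₃) ≈ -1.3
CH₂=CHCH₂–OPO(OH)₂ loses H₂PO₄⁻: pKₐ(H₃PO₄) ≈ 2.1
CH₂=CHCH₂–OBz loses PhCOO⁻: pKₐ(C₆H₅COOH) ≈ 4.2

CH₂=CHCH₂–OBz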